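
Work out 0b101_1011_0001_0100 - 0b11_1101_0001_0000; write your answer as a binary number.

0b1111000000100

Subtract column by column in base 2:
  0-0 → 0
  0-0 → 0
  1-0 → 1
  0-0 → 0
  1-1 → 0
  0-0 → 0
  0-0 → 0
  0-0 → 0
  1-1 → 0
  1-0 → 1
  0-1 → 1 (borrow)
  1-1-1 → 1 (borrow)
  1-1-1 → 1 (borrow)
  0-1-1 → 0 (borrow)
  1-0-1 → 0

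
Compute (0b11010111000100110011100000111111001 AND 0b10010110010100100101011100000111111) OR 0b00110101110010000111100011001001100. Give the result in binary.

0b11010111000100110011100000111111001 AND 0b10010110010100100101011100000111111 = 0b10010110000100100001000000000111001.
Then OR with 0b00110101110010000111100011001001100.

0b10110111110110100111100011001111101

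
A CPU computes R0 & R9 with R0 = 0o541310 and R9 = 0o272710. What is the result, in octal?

0o040310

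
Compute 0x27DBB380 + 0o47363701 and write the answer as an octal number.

0o5036315501

0x27DBB380 = 0o4766731600 in octal.
Add column by column in base 8, right to left:
  0+1 = 1
  0+0 = 0
  6+7 = 5 carry 1
  1+3+1 = 5
  3+6 = 1 carry 1
  7+3+1 = 3 carry 1
  6+7+1 = 6 carry 1
  6+4+1 = 3 carry 1
  7+0+1 = 0 carry 1
  4+0+1 = 5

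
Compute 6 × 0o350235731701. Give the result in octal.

Multiply each base-8 digit by 6, carrying:
  1×6 = 6 → write 6
  0×6 = 0 → write 0
  7×6 = 42 → write 2 carry 5
  1×6+5 = 11 → write 3 carry 1
  3×6+1 = 19 → write 3 carry 2
  7×6+2 = 44 → write 4 carry 5
  5×6+5 = 35 → write 3 carry 4
  3×6+4 = 22 → write 6 carry 2
  2×6+2 = 14 → write 6 carry 1
  0×6+1 = 1 → write 1
  5×6 = 30 → write 6 carry 3
  3×6+3 = 21 → write 5 carry 2
  remaining carry: 2

0o2561663433206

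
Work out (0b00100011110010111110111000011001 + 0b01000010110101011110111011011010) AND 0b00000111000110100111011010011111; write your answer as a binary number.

0b110000000000101010010010011

Add column by column in base 2, right to left:
  1+0 = 1
  0+1 = 1
  0+0 = 0
  1+1 = 0 carry 1
  1+1+1 = 1 carry 1
  0+0+1 = 1
  0+1 = 1
  0+1 = 1
  0+0 = 0
  1+1 = 0 carry 1
  1+1+1 = 1 carry 1
  1+1+1 = 1 carry 1
  0+0+1 = 1
  1+1 = 0 carry 1
  1+1+1 = 1 carry 1
  1+1+1 = 1 carry 1
  1+1+1 = 1 carry 1
  1+0+1 = 0 carry 1
  0+1+1 = 0 carry 1
  1+0+1 = 0 carry 1
  0+1+1 = 0 carry 1
  0+0+1 = 1
  1+1 = 0 carry 1
  1+1+1 = 1 carry 1
  1+0+1 = 0 carry 1
  1+1+1 = 1 carry 1
  0+0+1 = 1
  0+0 = 0
  0+0 = 0
  1+0 = 1
  0+1 = 1
Sum = 0b1100110101000011101110011110011; now AND with 0b00000111000110100111011010011111:
  01100110101000011101110011110011
& 00000111000110100111011010011111
= 00000110000000000101010010010011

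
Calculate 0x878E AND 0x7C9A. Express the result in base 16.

0x048A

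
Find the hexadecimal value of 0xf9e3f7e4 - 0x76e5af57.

0x82fe488d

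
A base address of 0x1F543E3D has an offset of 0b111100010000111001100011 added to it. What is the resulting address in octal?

0x1F543E3D = 0o3725037075 in octal.
0b111100010000111001100011 = 0o74207143 in octal.
Add column by column in base 8, right to left:
  5+3 = 0 carry 1
  7+4+1 = 4 carry 1
  0+1+1 = 2
  7+7 = 6 carry 1
  3+0+1 = 4
  0+2 = 2
  5+4 = 1 carry 1
  2+7+1 = 2 carry 1
  7+0+1 = 0 carry 1
  3+0+1 = 4

0o4021246240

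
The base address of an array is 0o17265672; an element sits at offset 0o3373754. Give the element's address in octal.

0o22661646

Add column by column in base 8, right to left:
  2+4 = 6
  7+5 = 4 carry 1
  6+7+1 = 6 carry 1
  5+3+1 = 1 carry 1
  6+7+1 = 6 carry 1
  2+3+1 = 6
  7+3 = 2 carry 1
  1+0+1 = 2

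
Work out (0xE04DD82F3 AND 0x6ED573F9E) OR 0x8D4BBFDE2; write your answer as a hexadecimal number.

0xE04DD82F3 AND 0x6ED573F9E = 0x604550292.
Then OR with 0x8D4BBFDE2.

0xED4FFFFF2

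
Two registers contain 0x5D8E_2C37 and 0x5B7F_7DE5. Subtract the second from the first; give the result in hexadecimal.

Subtract column by column in base 16:
  7-5 → 2
  3-E → 5 (borrow)
  C-D-1 → E (borrow)
  2-7-1 → A (borrow)
  E-F-1 → E (borrow)
  8-7-1 → 0
  D-B → 2
  5-5 → 0

0x20EAE52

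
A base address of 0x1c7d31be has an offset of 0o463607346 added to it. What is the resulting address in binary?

0b100001010011000100000010100100

0x1c7d31be = 0b11100011111010011000110111110 in binary.
0o463607346 = 0b100110011110000111011100110 in binary.
Add column by column in base 2, right to left:
  0+0 = 0
  1+1 = 0 carry 1
  1+1+1 = 1 carry 1
  1+0+1 = 0 carry 1
  1+0+1 = 0 carry 1
  1+1+1 = 1 carry 1
  0+1+1 = 0 carry 1
  1+1+1 = 1 carry 1
  1+0+1 = 0 carry 1
  0+1+1 = 0 carry 1
  0+1+1 = 0 carry 1
  0+1+1 = 0 carry 1
  1+0+1 = 0 carry 1
  1+0+1 = 0 carry 1
  0+0+1 = 1
  0+0 = 0
  1+1 = 0 carry 1
  0+1+1 = 0 carry 1
  1+1+1 = 1 carry 1
  1+1+1 = 1 carry 1
  1+0+1 = 0 carry 1
  1+0+1 = 0 carry 1
  1+1+1 = 1 carry 1
  0+1+1 = 0 carry 1
  0+0+1 = 1
  0+0 = 0
  1+1 = 0 carry 1
  1+0+1 = 0 carry 1
  1+0+1 = 0 carry 1
  final carry 1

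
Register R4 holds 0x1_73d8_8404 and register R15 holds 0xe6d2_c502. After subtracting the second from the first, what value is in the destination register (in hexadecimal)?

0x8d05bf02

Subtract column by column in base 16:
  4-2 → 2
  0-0 → 0
  4-5 → f (borrow)
  8-c-1 → b (borrow)
  8-2-1 → 5
  d-d → 0
  3-6 → d (borrow)
  7-e-1 → 8 (borrow)
  1-0-1 → 0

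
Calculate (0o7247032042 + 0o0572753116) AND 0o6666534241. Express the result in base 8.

Add column by column in base 8, right to left:
  2+6 = 0 carry 1
  4+1+1 = 6
  0+1 = 1
  2+3 = 5
  3+5 = 0 carry 1
  0+7+1 = 0 carry 1
  7+2+1 = 2 carry 1
  4+7+1 = 4 carry 1
  2+5+1 = 0 carry 1
  7+0+1 = 0 carry 1
  final carry 1
Sum = 0o10042005160; now AND with 0o6666534241:
  1&0=0, 0&6=0, 0&6=0, 4&6=4, 2&6=2, 0&5=0, 0&3=0, 5&4=4, 1&2=0, 6&4=4, 0&1=0

0o42004040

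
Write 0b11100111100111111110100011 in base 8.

Group the bits in threes: 011 100 111 100 111 111 110 100 011 → 347477643.

0o347477643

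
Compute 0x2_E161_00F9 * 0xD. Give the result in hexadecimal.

0x2571ED0CA5

Multiply each base-16 digit by 13, carrying:
  9×13 = 117 → write 5 carry 7
  F×13+7 = 202 → write A carry 12
  0×13+12 = 12 → write C
  0×13 = 0 → write 0
  1×13 = 13 → write D
  6×13 = 78 → write E carry 4
  1×13+4 = 17 → write 1 carry 1
  E×13+1 = 183 → write 7 carry 11
  2×13+11 = 37 → write 5 carry 2
  remaining carry: 2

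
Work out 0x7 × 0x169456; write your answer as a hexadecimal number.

0x9E0E5A

Multiply each base-16 digit by 7, carrying:
  6×7 = 42 → write A carry 2
  5×7+2 = 37 → write 5 carry 2
  4×7+2 = 30 → write E carry 1
  9×7+1 = 64 → write 0 carry 4
  6×7+4 = 46 → write E carry 2
  1×7+2 = 9 → write 9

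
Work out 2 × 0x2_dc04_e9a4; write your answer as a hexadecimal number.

0x5b809d348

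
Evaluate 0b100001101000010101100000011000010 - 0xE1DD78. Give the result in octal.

0o41412161512

0b100001101000010101100000011000010 = 0o41502540302 in octal.
0xE1DD78 = 0o70356570 in octal.
Subtract column by column in base 8:
  2-0 → 2
  0-7 → 1 (borrow)
  3-5-1 → 5 (borrow)
  0-6-1 → 1 (borrow)
  4-5-1 → 6 (borrow)
  5-3-1 → 1
  2-0 → 2
  0-7 → 1 (borrow)
  5-0-1 → 4
  1-0 → 1
  4-0 → 4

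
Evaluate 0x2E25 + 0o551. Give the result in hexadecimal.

0x2F8E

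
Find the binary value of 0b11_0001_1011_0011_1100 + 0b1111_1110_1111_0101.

0b1000001101000110001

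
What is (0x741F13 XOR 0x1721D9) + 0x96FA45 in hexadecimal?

0xFA390F

First 0x741F13 XOR 0x1721D9 = 0x633ECA.
Add column by column in base 16, right to left:
  A+5 = F
  C+4 = 0 carry 1
  E+A+1 = 9 carry 1
  3+F+1 = 3 carry 1
  3+6+1 = A
  6+9 = F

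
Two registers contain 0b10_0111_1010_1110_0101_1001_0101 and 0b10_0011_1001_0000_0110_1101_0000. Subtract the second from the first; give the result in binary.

Subtract column by column in base 2:
  1-0 → 1
  0-0 → 0
  1-0 → 1
  0-0 → 0
  1-1 → 0
  0-0 → 0
  0-1 → 1 (borrow)
  1-1-1 → 1 (borrow)
  1-0-1 → 0
  0-1 → 1 (borrow)
  1-1-1 → 1 (borrow)
  0-0-1 → 1 (borrow)
  0-0-1 → 1 (borrow)
  1-0-1 → 0
  1-0 → 1
  1-0 → 1
  0-1 → 1 (borrow)
  1-0-1 → 0
  0-0 → 0
  1-1 → 0
  1-1 → 0
  1-1 → 0
  1-0 → 1
  0-0 → 0
  0-0 → 0
  1-1 → 0

0b10000011101111011000101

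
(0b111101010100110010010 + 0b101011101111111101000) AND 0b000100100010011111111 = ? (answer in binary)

Add column by column in base 2, right to left:
  0+0 = 0
  1+0 = 1
  0+0 = 0
  0+1 = 1
  1+0 = 1
  0+1 = 1
  0+1 = 1
  1+1 = 0 carry 1
  1+1+1 = 1 carry 1
  0+1+1 = 0 carry 1
  0+1+1 = 0 carry 1
  1+1+1 = 1 carry 1
  0+1+1 = 0 carry 1
  1+0+1 = 0 carry 1
  0+1+1 = 0 carry 1
  1+1+1 = 1 carry 1
  0+1+1 = 0 carry 1
  1+0+1 = 0 carry 1
  1+1+1 = 1 carry 1
  1+0+1 = 0 carry 1
  1+1+1 = 1 carry 1
  final carry 1
Sum = 0b1101001000100101111010; now AND with 0b000100100010011111111:
  1101001000100101111010
& 0000100100010011111111
= 0000000000000001111010

0b1111010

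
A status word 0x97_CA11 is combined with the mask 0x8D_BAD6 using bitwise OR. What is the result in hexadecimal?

0x9FFAD7

OR each hex digit independently (no carries):
  9|8=9, 7|D=F, C|B=F, A|A=A, 1|D=D, 1|6=7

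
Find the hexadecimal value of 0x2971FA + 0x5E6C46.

0x87DE40

Add column by column in base 16, right to left:
  A+6 = 0 carry 1
  F+4+1 = 4 carry 1
  1+C+1 = E
  7+6 = D
  9+E = 7 carry 1
  2+5+1 = 8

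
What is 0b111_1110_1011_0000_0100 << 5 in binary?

0b111111010110000010000000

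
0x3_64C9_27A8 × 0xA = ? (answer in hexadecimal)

Multiply each base-16 digit by 10, carrying:
  8×10 = 80 → write 0 carry 5
  A×10+5 = 105 → write 9 carry 6
  7×10+6 = 76 → write C carry 4
  2×10+4 = 24 → write 8 carry 1
  9×10+1 = 91 → write B carry 5
  C×10+5 = 125 → write D carry 7
  4×10+7 = 47 → write F carry 2
  6×10+2 = 62 → write E carry 3
  3×10+3 = 33 → write 1 carry 2
  remaining carry: 2

0x21EFDB8C90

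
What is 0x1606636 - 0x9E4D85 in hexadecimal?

0xC218B1

Subtract column by column in base 16:
  6-5 → 1
  3-8 → B (borrow)
  6-D-1 → 8 (borrow)
  6-4-1 → 1
  0-E → 2 (borrow)
  6-9-1 → C (borrow)
  1-0-1 → 0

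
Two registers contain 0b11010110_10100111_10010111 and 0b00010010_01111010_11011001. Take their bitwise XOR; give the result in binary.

XOR bit by bit (1 where the bits differ):
  110101101010011110010111
^ 000100100111101011011001
= 110001001101110101001110

0b110001001101110101001110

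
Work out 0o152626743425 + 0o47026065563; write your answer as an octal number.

Add column by column in base 8, right to left:
  5+3 = 0 carry 1
  2+6+1 = 1 carry 1
  4+5+1 = 2 carry 1
  3+5+1 = 1 carry 1
  4+6+1 = 3 carry 1
  7+0+1 = 0 carry 1
  6+6+1 = 5 carry 1
  2+2+1 = 5
  6+0 = 6
  2+7 = 1 carry 1
  5+4+1 = 2 carry 1
  1+0+1 = 2

0o221655031210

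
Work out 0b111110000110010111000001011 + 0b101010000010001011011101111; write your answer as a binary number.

Add column by column in base 2, right to left:
  1+1 = 0 carry 1
  1+1+1 = 1 carry 1
  0+1+1 = 0 carry 1
  1+1+1 = 1 carry 1
  0+0+1 = 1
  0+1 = 1
  0+1 = 1
  0+1 = 1
  0+0 = 0
  1+1 = 0 carry 1
  1+1+1 = 1 carry 1
  1+0+1 = 0 carry 1
  0+1+1 = 0 carry 1
  1+0+1 = 0 carry 1
  0+0+1 = 1
  0+0 = 0
  1+1 = 0 carry 1
  1+0+1 = 0 carry 1
  0+0+1 = 1
  0+0 = 0
  0+0 = 0
  0+0 = 0
  1+1 = 0 carry 1
  1+0+1 = 0 carry 1
  1+1+1 = 1 carry 1
  1+0+1 = 0 carry 1
  1+1+1 = 1 carry 1
  final carry 1

0b1101000001000100010011111010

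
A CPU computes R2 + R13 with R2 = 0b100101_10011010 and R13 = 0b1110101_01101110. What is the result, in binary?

0b1001101100001000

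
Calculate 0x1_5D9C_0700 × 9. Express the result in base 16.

0xC4A7C3F00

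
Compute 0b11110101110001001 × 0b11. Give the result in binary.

0b1011100001010011011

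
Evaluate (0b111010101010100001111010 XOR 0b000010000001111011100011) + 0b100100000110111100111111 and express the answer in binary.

First 0b111010101010100001111010 XOR 0b000010000001111011100011 = 0b111000101011011010011001.
Add column by column in base 2, right to left:
  1+1 = 0 carry 1
  0+1+1 = 0 carry 1
  0+1+1 = 0 carry 1
  1+1+1 = 1 carry 1
  1+1+1 = 1 carry 1
  0+1+1 = 0 carry 1
  0+0+1 = 1
  1+0 = 1
  0+1 = 1
  1+1 = 0 carry 1
  1+1+1 = 1 carry 1
  0+1+1 = 0 carry 1
  1+0+1 = 0 carry 1
  1+1+1 = 1 carry 1
  0+1+1 = 0 carry 1
  1+0+1 = 0 carry 1
  0+0+1 = 1
  1+0 = 1
  0+0 = 0
  0+0 = 0
  0+1 = 1
  1+0 = 1
  1+0 = 1
  1+1 = 0 carry 1
  final carry 1

0b1011100110010010111011000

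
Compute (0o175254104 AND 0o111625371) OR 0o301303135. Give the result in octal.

0o175254104 AND 0o111625371 = 0o111204100.
Then OR with 0o301303135.

0o311307135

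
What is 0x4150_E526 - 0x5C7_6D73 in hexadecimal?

Subtract column by column in base 16:
  6-3 → 3
  2-7 → B (borrow)
  5-D-1 → 7 (borrow)
  E-6-1 → 7
  0-7 → 9 (borrow)
  5-C-1 → 8 (borrow)
  1-5-1 → B (borrow)
  4-0-1 → 3

0x3B8977B3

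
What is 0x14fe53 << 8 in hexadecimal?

Shifting left by 8 bits = 2 hex digits: append 2 zeros.

0x14fe5300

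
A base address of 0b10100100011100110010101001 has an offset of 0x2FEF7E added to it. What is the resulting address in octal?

0o260336047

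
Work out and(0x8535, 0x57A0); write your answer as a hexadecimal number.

AND each hex digit independently (no carries):
  8&5=0, 5&7=5, 3&A=2, 5&0=0

0x0520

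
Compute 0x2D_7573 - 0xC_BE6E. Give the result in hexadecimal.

0x20B705

Subtract column by column in base 16:
  3-E → 5 (borrow)
  7-6-1 → 0
  5-E → 7 (borrow)
  7-B-1 → B (borrow)
  D-C-1 → 0
  2-0 → 2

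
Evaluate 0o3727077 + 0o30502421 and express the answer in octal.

0o34431520

Add column by column in base 8, right to left:
  7+1 = 0 carry 1
  7+2+1 = 2 carry 1
  0+4+1 = 5
  7+2 = 1 carry 1
  2+0+1 = 3
  7+5 = 4 carry 1
  3+0+1 = 4
  0+3 = 3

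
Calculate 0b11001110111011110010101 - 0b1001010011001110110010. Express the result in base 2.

Subtract column by column in base 2:
  1-0 → 1
  0-1 → 1 (borrow)
  1-0-1 → 0
  0-0 → 0
  1-1 → 0
  0-1 → 1 (borrow)
  0-0-1 → 1 (borrow)
  1-1-1 → 1 (borrow)
  1-1-1 → 1 (borrow)
  1-1-1 → 1 (borrow)
  1-0-1 → 0
  0-0 → 0
  1-1 → 0
  1-1 → 0
  1-0 → 1
  0-0 → 0
  1-1 → 0
  1-0 → 1
  1-1 → 0
  0-0 → 0
  0-0 → 0
  1-1 → 0
  1-0 → 1

0b10000100100001111100011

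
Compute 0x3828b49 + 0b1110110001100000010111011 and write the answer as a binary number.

0x3828b49 = 0b11100000101000101101001001 in binary.
Add column by column in base 2, right to left:
  1+1 = 0 carry 1
  0+1+1 = 0 carry 1
  0+0+1 = 1
  1+1 = 0 carry 1
  0+1+1 = 0 carry 1
  0+1+1 = 0 carry 1
  1+0+1 = 0 carry 1
  0+1+1 = 0 carry 1
  1+0+1 = 0 carry 1
  1+0+1 = 0 carry 1
  0+0+1 = 1
  1+0 = 1
  0+0 = 0
  0+0 = 0
  0+1 = 1
  1+1 = 0 carry 1
  0+0+1 = 1
  1+0 = 1
  0+0 = 0
  0+1 = 1
  0+1 = 1
  0+0 = 0
  0+1 = 1
  1+1 = 0 carry 1
  1+1+1 = 1 carry 1
  1+0+1 = 0 carry 1
  final carry 1

0b101010110110100110000000100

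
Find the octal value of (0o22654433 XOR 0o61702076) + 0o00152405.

0o43331052

First 0o22654433 XOR 0o61702076 = 0o43156445.
Add column by column in base 8, right to left:
  5+5 = 2 carry 1
  4+0+1 = 5
  4+4 = 0 carry 1
  6+2+1 = 1 carry 1
  5+5+1 = 3 carry 1
  1+1+1 = 3
  3+0 = 3
  4+0 = 4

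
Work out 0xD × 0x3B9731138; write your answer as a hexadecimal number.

0x306AD7DFD8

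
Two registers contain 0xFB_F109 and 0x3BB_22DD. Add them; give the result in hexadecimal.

Add column by column in base 16, right to left:
  9+D = 6 carry 1
  0+D+1 = E
  1+2 = 3
  F+2 = 1 carry 1
  B+B+1 = 7 carry 1
  F+B+1 = B carry 1
  0+3+1 = 4

0x4B713E6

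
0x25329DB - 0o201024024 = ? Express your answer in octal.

0x25329DB = 0o224624733 in octal.
Subtract column by column in base 8:
  3-4 → 7 (borrow)
  3-2-1 → 0
  7-0 → 7
  4-4 → 0
  2-2 → 0
  6-0 → 6
  4-1 → 3
  2-0 → 2
  2-2 → 0

0o23600707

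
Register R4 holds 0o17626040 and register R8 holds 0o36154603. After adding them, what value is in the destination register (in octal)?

0o56002643

Add column by column in base 8, right to left:
  0+3 = 3
  4+0 = 4
  0+6 = 6
  6+4 = 2 carry 1
  2+5+1 = 0 carry 1
  6+1+1 = 0 carry 1
  7+6+1 = 6 carry 1
  1+3+1 = 5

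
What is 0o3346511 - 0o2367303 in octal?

0o757206

Subtract column by column in base 8:
  1-3 → 6 (borrow)
  1-0-1 → 0
  5-3 → 2
  6-7 → 7 (borrow)
  4-6-1 → 5 (borrow)
  3-3-1 → 7 (borrow)
  3-2-1 → 0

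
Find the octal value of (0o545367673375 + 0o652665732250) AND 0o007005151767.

Add column by column in base 8, right to left:
  5+0 = 5
  7+5 = 4 carry 1
  3+2+1 = 6
  3+2 = 5
  7+3 = 2 carry 1
  6+7+1 = 6 carry 1
  7+5+1 = 5 carry 1
  6+6+1 = 5 carry 1
  3+6+1 = 2 carry 1
  5+2+1 = 0 carry 1
  4+5+1 = 2 carry 1
  5+6+1 = 4 carry 1
  final carry 1
Sum = 0o1420255625645; now AND with 0o007005151767:
  1&0=0, 4&0=0, 2&0=0, 0&7=0, 2&0=0, 5&0=0, 5&5=5, 6&1=0, 2&5=0, 5&1=1, 6&7=6, 4&6=4, 5&7=5

0o5001645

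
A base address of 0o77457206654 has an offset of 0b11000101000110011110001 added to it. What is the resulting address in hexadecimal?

0o77457206654 = 0x1fcbd0dac in hexadecimal.
0b11000101000110011110001 = 0x628cf1 in hexadecimal.
Add column by column in base 16, right to left:
  c+1 = d
  a+f = 9 carry 1
  d+c+1 = a carry 1
  0+8+1 = 9
  d+2 = f
  b+6 = 1 carry 1
  c+0+1 = d
  f+0 = f
  1+0 = 1

0x1fd1f9a9d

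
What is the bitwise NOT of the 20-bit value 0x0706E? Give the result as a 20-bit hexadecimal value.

Each hex digit d becomes F−d:
  0→F, 7→8, 0→F, 6→9, E→1

0xF8F91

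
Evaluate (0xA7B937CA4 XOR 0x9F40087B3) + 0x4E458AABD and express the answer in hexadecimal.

0x873ECA5D4

First 0xA7B937CA4 XOR 0x9F40087B3 = 0x38F93FB17.
Add column by column in base 16, right to left:
  7+D = 4 carry 1
  1+B+1 = D
  B+A = 5 carry 1
  F+A+1 = A carry 1
  3+8+1 = C
  9+5 = E
  F+4 = 3 carry 1
  8+E+1 = 7 carry 1
  3+4+1 = 8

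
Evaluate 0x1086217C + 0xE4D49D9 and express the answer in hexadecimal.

0x1ED36B55

Add column by column in base 16, right to left:
  C+9 = 5 carry 1
  7+D+1 = 5 carry 1
  1+9+1 = B
  2+4 = 6
  6+D = 3 carry 1
  8+4+1 = D
  0+E = E
  1+0 = 1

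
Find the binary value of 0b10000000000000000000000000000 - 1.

The trailing 28 digits are 0, so subtracting 1 borrows through: they become 1 and the next digit up decrements.

0b1111111111111111111111111111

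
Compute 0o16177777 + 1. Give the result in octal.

0o16200000

The trailing 5 digits are 7 (max in base 8), so adding 1 cascades: they roll to 0 and the next digit up increments.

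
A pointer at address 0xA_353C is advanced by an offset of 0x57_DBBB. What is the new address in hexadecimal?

Add column by column in base 16, right to left:
  C+B = 7 carry 1
  3+B+1 = F
  5+B = 0 carry 1
  3+D+1 = 1 carry 1
  A+7+1 = 2 carry 1
  0+5+1 = 6

0x6210F7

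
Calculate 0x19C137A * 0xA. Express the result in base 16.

Multiply each base-16 digit by 10, carrying:
  A×10 = 100 → write 4 carry 6
  7×10+6 = 76 → write C carry 4
  3×10+4 = 34 → write 2 carry 2
  1×10+2 = 12 → write C
  C×10 = 120 → write 8 carry 7
  9×10+7 = 97 → write 1 carry 6
  1×10+6 = 16 → write 0 carry 1
  remaining carry: 1

0x1018C2C4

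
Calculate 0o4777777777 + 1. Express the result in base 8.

0o5000000000

The trailing 9 digits are 7 (max in base 8), so adding 1 cascades: they roll to 0 and the next digit up increments.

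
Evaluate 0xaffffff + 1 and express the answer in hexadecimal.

0xb000000

The trailing 6 digits are F (max in base 16), so adding 1 cascades: they roll to 0 and the next digit up increments.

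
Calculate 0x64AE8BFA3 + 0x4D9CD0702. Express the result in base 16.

0xB24B5C6A5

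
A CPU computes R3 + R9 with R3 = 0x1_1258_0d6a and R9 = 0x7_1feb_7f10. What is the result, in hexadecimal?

0x832438c7a

Add column by column in base 16, right to left:
  a+0 = a
  6+1 = 7
  d+f = c carry 1
  0+7+1 = 8
  8+b = 3 carry 1
  5+e+1 = 4 carry 1
  2+f+1 = 2 carry 1
  1+1+1 = 3
  1+7 = 8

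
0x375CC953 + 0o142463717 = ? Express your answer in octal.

0x375CC953 = 0o6727144523 in octal.
Add column by column in base 8, right to left:
  3+7 = 2 carry 1
  2+1+1 = 4
  5+7 = 4 carry 1
  4+3+1 = 0 carry 1
  4+6+1 = 3 carry 1
  1+4+1 = 6
  7+2 = 1 carry 1
  2+4+1 = 7
  7+1 = 0 carry 1
  6+0+1 = 7

0o7071630442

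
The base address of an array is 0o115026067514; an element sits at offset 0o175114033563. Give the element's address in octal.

0o312142123277

Add column by column in base 8, right to left:
  4+3 = 7
  1+6 = 7
  5+5 = 2 carry 1
  7+3+1 = 3 carry 1
  6+3+1 = 2 carry 1
  0+0+1 = 1
  6+4 = 2 carry 1
  2+1+1 = 4
  0+1 = 1
  5+5 = 2 carry 1
  1+7+1 = 1 carry 1
  1+1+1 = 3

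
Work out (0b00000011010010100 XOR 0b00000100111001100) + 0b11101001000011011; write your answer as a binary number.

0b11110000101110011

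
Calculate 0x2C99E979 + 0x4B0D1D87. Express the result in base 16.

Add column by column in base 16, right to left:
  9+7 = 0 carry 1
  7+8+1 = 0 carry 1
  9+D+1 = 7 carry 1
  E+1+1 = 0 carry 1
  9+D+1 = 7 carry 1
  9+0+1 = A
  C+B = 7 carry 1
  2+4+1 = 7

0x77A70700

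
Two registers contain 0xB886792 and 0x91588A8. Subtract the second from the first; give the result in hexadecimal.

Subtract column by column in base 16:
  2-8 → A (borrow)
  9-A-1 → E (borrow)
  7-8-1 → E (borrow)
  6-8-1 → D (borrow)
  8-5-1 → 2
  8-1 → 7
  B-9 → 2

0x272DEEA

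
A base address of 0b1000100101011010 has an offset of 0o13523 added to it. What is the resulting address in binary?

0b1010000010101101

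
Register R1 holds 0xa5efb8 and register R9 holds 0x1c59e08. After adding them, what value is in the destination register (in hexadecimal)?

0x26b8dc0

Add column by column in base 16, right to left:
  8+8 = 0 carry 1
  b+0+1 = c
  f+e = d carry 1
  e+9+1 = 8 carry 1
  5+5+1 = b
  a+c = 6 carry 1
  0+1+1 = 2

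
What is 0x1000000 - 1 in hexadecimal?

0xFFFFFF

The trailing 6 digits are 0, so subtracting 1 borrows through: they become F and the next digit up decrements.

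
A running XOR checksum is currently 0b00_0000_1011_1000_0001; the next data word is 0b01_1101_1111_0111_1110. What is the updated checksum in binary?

XOR bit by bit (1 where the bits differ):
  000000101110000001
^ 011101111101111110
= 011101010011111111

0b011101010011111111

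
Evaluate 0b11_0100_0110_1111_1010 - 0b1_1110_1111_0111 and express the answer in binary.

Subtract column by column in base 2:
  0-1 → 1 (borrow)
  1-1-1 → 1 (borrow)
  0-1-1 → 0 (borrow)
  1-0-1 → 0
  1-1 → 0
  1-1 → 0
  1-1 → 0
  1-1 → 0
  0-0 → 0
  1-1 → 0
  1-1 → 0
  0-1 → 1 (borrow)
  0-1-1 → 0 (borrow)
  0-0-1 → 1 (borrow)
  1-0-1 → 0
  0-0 → 0
  1-0 → 1
  1-0 → 1

0b110010100000000011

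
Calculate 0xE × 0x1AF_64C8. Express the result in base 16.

Multiply each base-16 digit by 14, carrying:
  8×14 = 112 → write 0 carry 7
  C×14+7 = 175 → write F carry 10
  4×14+10 = 66 → write 2 carry 4
  6×14+4 = 88 → write 8 carry 5
  F×14+5 = 215 → write 7 carry 13
  A×14+13 = 153 → write 9 carry 9
  1×14+9 = 23 → write 7 carry 1
  remaining carry: 1

0x179782F0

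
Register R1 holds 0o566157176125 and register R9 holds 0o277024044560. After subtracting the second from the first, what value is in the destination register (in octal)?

0o267133131345

Subtract column by column in base 8:
  5-0 → 5
  2-6 → 4 (borrow)
  1-5-1 → 3 (borrow)
  6-4-1 → 1
  7-4 → 3
  1-0 → 1
  7-4 → 3
  5-2 → 3
  1-0 → 1
  6-7 → 7 (borrow)
  6-7-1 → 6 (borrow)
  5-2-1 → 2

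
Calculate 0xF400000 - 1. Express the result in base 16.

The trailing 5 digits are 0, so subtracting 1 borrows through: they become F and the next digit up decrements.

0xF3FFFFF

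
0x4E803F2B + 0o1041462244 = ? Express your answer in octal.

0o12701521717

0x4E803F2B = 0o11640037453 in octal.
Add column by column in base 8, right to left:
  3+4 = 7
  5+4 = 1 carry 1
  4+2+1 = 7
  7+2 = 1 carry 1
  3+6+1 = 2 carry 1
  0+4+1 = 5
  0+1 = 1
  4+4 = 0 carry 1
  6+0+1 = 7
  1+1 = 2
  1+0 = 1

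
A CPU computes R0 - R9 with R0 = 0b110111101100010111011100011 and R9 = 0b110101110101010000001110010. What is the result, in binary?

0b1110111000111001110001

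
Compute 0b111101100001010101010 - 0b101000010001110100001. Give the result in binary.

Subtract column by column in base 2:
  0-1 → 1 (borrow)
  1-0-1 → 0
  0-0 → 0
  1-0 → 1
  0-0 → 0
  1-1 → 0
  0-0 → 0
  1-1 → 0
  0-1 → 1 (borrow)
  1-1-1 → 1 (borrow)
  0-0-1 → 1 (borrow)
  0-0-1 → 1 (borrow)
  0-0-1 → 1 (borrow)
  0-1-1 → 0 (borrow)
  1-0-1 → 0
  1-0 → 1
  0-0 → 0
  1-0 → 1
  1-1 → 0
  1-0 → 1
  1-1 → 0

0b10101001111100001001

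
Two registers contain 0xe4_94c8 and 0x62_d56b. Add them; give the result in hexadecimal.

0x1476a33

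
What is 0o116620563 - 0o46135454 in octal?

0o50463107

Subtract column by column in base 8:
  3-4 → 7 (borrow)
  6-5-1 → 0
  5-4 → 1
  0-5 → 3 (borrow)
  2-3-1 → 6 (borrow)
  6-1-1 → 4
  6-6 → 0
  1-4 → 5 (borrow)
  1-0-1 → 0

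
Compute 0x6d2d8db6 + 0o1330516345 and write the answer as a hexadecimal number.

0x78902a9b

0o1330516345 = 0xb629ce5 in hexadecimal.
Add column by column in base 16, right to left:
  6+5 = b
  b+e = 9 carry 1
  d+c+1 = a carry 1
  8+9+1 = 2 carry 1
  d+2+1 = 0 carry 1
  2+6+1 = 9
  d+b = 8 carry 1
  6+0+1 = 7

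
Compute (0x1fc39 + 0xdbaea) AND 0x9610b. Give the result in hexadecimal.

0x92103

Add column by column in base 16, right to left:
  9+a = 3 carry 1
  3+e+1 = 2 carry 1
  c+a+1 = 7 carry 1
  f+b+1 = b carry 1
  1+d+1 = f
Sum = 0xfb723; now AND with 0x9610b:
  f&9=9, b&6=2, 7&1=1, 2&0=0, 3&b=3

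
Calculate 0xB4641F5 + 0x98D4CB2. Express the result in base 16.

Add column by column in base 16, right to left:
  5+2 = 7
  F+B = A carry 1
  1+C+1 = E
  4+4 = 8
  6+D = 3 carry 1
  4+8+1 = D
  B+9 = 4 carry 1
  final carry 1

0x14D38EA7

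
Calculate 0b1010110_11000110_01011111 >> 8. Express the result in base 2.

0b101011011000110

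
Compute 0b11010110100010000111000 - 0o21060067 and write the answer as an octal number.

0b11010110100010000111000 = 0o32642070 in octal.
Subtract column by column in base 8:
  0-7 → 1 (borrow)
  7-6-1 → 0
  0-0 → 0
  2-0 → 2
  4-6 → 6 (borrow)
  6-0-1 → 5
  2-1 → 1
  3-2 → 1

0o11562001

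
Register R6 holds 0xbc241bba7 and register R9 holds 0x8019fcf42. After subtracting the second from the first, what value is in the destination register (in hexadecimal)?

0x3c0a1ec65

Subtract column by column in base 16:
  7-2 → 5
  a-4 → 6
  b-f → c (borrow)
  b-c-1 → e (borrow)
  1-f-1 → 1 (borrow)
  4-9-1 → a (borrow)
  2-1-1 → 0
  c-0 → c
  b-8 → 3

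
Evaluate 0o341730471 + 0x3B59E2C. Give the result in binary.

0o341730471 = 0b11100001111011000100111001 in binary.
0x3B59E2C = 0b11101101011001111000101100 in binary.
Add column by column in base 2, right to left:
  1+0 = 1
  0+0 = 0
  0+1 = 1
  1+1 = 0 carry 1
  1+0+1 = 0 carry 1
  1+1+1 = 1 carry 1
  0+0+1 = 1
  0+0 = 0
  1+0 = 1
  0+1 = 1
  0+1 = 1
  0+1 = 1
  1+1 = 0 carry 1
  1+0+1 = 0 carry 1
  0+0+1 = 1
  1+1 = 0 carry 1
  1+1+1 = 1 carry 1
  1+0+1 = 0 carry 1
  1+1+1 = 1 carry 1
  0+0+1 = 1
  0+1 = 1
  0+1 = 1
  0+0 = 0
  1+1 = 0 carry 1
  1+1+1 = 1 carry 1
  1+1+1 = 1 carry 1
  final carry 1

0b111001111010100111101100101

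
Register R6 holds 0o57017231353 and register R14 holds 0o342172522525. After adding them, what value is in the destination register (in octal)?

Add column by column in base 8, right to left:
  3+5 = 0 carry 1
  5+2+1 = 0 carry 1
  3+5+1 = 1 carry 1
  1+2+1 = 4
  3+2 = 5
  2+5 = 7
  7+2 = 1 carry 1
  1+7+1 = 1 carry 1
  0+1+1 = 2
  7+2 = 1 carry 1
  5+4+1 = 2 carry 1
  0+3+1 = 4

0o421211754100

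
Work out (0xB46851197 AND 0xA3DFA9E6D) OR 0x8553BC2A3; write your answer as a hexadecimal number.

0xA55BBD2A7

0xB46851197 AND 0xA3DFA9E6D = 0xA04801005.
Then OR with 0x8553BC2A3.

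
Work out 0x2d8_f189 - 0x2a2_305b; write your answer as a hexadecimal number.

0x36c12e

Subtract column by column in base 16:
  9-b → e (borrow)
  8-5-1 → 2
  1-0 → 1
  f-3 → c
  8-2 → 6
  d-a → 3
  2-2 → 0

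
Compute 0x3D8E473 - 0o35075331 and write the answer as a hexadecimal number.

0x364699A

0o35075331 = 0x747AD9 in hexadecimal.
Subtract column by column in base 16:
  3-9 → A (borrow)
  7-D-1 → 9 (borrow)
  4-A-1 → 9 (borrow)
  E-7-1 → 6
  8-4 → 4
  D-7 → 6
  3-0 → 3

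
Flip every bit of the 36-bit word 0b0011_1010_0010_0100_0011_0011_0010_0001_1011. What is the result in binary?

0b110001011101101111001100110111100100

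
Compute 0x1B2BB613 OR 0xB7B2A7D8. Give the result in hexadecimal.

OR each hex digit independently (no carries):
  1|B=B, B|7=F, 2|B=B, B|2=B, B|A=B, 6|7=7, 1|D=D, 3|8=B

0xBFBBB7DB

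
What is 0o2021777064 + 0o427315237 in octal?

Add column by column in base 8, right to left:
  4+7 = 3 carry 1
  6+3+1 = 2 carry 1
  0+2+1 = 3
  7+5 = 4 carry 1
  7+1+1 = 1 carry 1
  7+3+1 = 3 carry 1
  1+7+1 = 1 carry 1
  2+2+1 = 5
  0+4 = 4
  2+0 = 2

0o2451314323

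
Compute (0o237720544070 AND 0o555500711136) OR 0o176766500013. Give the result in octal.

0o237720544070 AND 0o555500711136 = 0o015500500030.
Then OR with 0o176766500013.

0o177766500033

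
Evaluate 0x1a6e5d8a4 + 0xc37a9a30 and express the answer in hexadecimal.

Add column by column in base 16, right to left:
  4+0 = 4
  a+3 = d
  8+a = 2 carry 1
  d+9+1 = 7 carry 1
  5+a+1 = 0 carry 1
  e+7+1 = 6 carry 1
  6+3+1 = a
  a+c = 6 carry 1
  1+0+1 = 2

0x26a6072d4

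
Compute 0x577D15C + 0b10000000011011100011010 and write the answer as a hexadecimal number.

0x5B80876

0b10000000011011100011010 = 0x40371A in hexadecimal.
Add column by column in base 16, right to left:
  C+A = 6 carry 1
  5+1+1 = 7
  1+7 = 8
  D+3 = 0 carry 1
  7+0+1 = 8
  7+4 = B
  5+0 = 5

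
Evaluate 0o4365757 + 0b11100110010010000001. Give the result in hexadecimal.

0x205070

0o4365757 = 0x11EBEF in hexadecimal.
0b11100110010010000001 = 0xE6481 in hexadecimal.
Add column by column in base 16, right to left:
  F+1 = 0 carry 1
  E+8+1 = 7 carry 1
  B+4+1 = 0 carry 1
  E+6+1 = 5 carry 1
  1+E+1 = 0 carry 1
  1+0+1 = 2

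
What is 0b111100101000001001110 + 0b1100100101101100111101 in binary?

0b10100001010101110001011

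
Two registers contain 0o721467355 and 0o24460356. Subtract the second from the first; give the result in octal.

0o675006777

Subtract column by column in base 8:
  5-6 → 7 (borrow)
  5-5-1 → 7 (borrow)
  3-3-1 → 7 (borrow)
  7-0-1 → 6
  6-6 → 0
  4-4 → 0
  1-4 → 5 (borrow)
  2-2-1 → 7 (borrow)
  7-0-1 → 6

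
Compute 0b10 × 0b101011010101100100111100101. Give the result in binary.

0b1010110101011001001111001010

Multiply each base-2 digit by 2, carrying:
  1×2 = 2 → write 0 carry 1
  0×2+1 = 1 → write 1
  1×2 = 2 → write 0 carry 1
  0×2+1 = 1 → write 1
  0×2 = 0 → write 0
  1×2 = 2 → write 0 carry 1
  1×2+1 = 3 → write 1 carry 1
  1×2+1 = 3 → write 1 carry 1
  1×2+1 = 3 → write 1 carry 1
  0×2+1 = 1 → write 1
  0×2 = 0 → write 0
  1×2 = 2 → write 0 carry 1
  0×2+1 = 1 → write 1
  0×2 = 0 → write 0
  1×2 = 2 → write 0 carry 1
  1×2+1 = 3 → write 1 carry 1
  0×2+1 = 1 → write 1
  1×2 = 2 → write 0 carry 1
  0×2+1 = 1 → write 1
  1×2 = 2 → write 0 carry 1
  0×2+1 = 1 → write 1
  1×2 = 2 → write 0 carry 1
  1×2+1 = 3 → write 1 carry 1
  0×2+1 = 1 → write 1
  1×2 = 2 → write 0 carry 1
  0×2+1 = 1 → write 1
  1×2 = 2 → write 0 carry 1
  remaining carry: 1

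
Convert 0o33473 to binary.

0b11011100111011

Each octal digit is 3 bits: 3=011 3=011 4=100 7=111 3=011.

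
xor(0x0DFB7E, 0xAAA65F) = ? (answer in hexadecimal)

XOR each hex digit independently (no carries):
  0^A=A, D^A=7, F^A=5, B^6=D, 7^5=2, E^F=1

0xA75D21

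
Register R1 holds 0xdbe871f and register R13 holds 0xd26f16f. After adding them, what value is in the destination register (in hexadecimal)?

Add column by column in base 16, right to left:
  f+f = e carry 1
  1+6+1 = 8
  7+1 = 8
  8+f = 7 carry 1
  e+6+1 = 5 carry 1
  b+2+1 = e
  d+d = a carry 1
  final carry 1

0x1ae5788e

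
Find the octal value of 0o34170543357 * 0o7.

Multiply each base-8 digit by 7, carrying:
  7×7 = 49 → write 1 carry 6
  5×7+6 = 41 → write 1 carry 5
  3×7+5 = 26 → write 2 carry 3
  3×7+3 = 24 → write 0 carry 3
  4×7+3 = 31 → write 7 carry 3
  5×7+3 = 38 → write 6 carry 4
  0×7+4 = 4 → write 4
  7×7 = 49 → write 1 carry 6
  1×7+6 = 13 → write 5 carry 1
  4×7+1 = 29 → write 5 carry 3
  3×7+3 = 24 → write 0 carry 3
  remaining carry: 3

0o305514670211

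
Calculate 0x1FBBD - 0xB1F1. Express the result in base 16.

Subtract column by column in base 16:
  D-1 → C
  B-F → C (borrow)
  B-1-1 → 9
  F-B → 4
  1-0 → 1

0x149CC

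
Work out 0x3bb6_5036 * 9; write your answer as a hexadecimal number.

Multiply each base-16 digit by 9, carrying:
  6×9 = 54 → write 6 carry 3
  3×9+3 = 30 → write e carry 1
  0×9+1 = 1 → write 1
  5×9 = 45 → write d carry 2
  6×9+2 = 56 → write 8 carry 3
  b×9+3 = 102 → write 6 carry 6
  b×9+6 = 105 → write 9 carry 6
  3×9+6 = 33 → write 1 carry 2
  remaining carry: 2

0x21968d1e6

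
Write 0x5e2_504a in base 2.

Expand each hex digit to 4 bits: 5=0101 e=1110 2=0010 5=0101 0=0000 4=0100 a=1010.

0b101111000100101000001001010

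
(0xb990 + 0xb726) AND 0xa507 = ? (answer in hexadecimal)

0x2006

Add column by column in base 16, right to left:
  0+6 = 6
  9+2 = b
  9+7 = 0 carry 1
  b+b+1 = 7 carry 1
  final carry 1
Sum = 0x170b6; now AND with 0xa507:
  1&0=0, 7&a=2, 0&5=0, b&0=0, 6&7=6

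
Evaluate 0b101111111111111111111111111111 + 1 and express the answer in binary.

0b110000000000000000000000000000

The trailing 28 digits are 1 (max in base 2), so adding 1 cascades: they roll to 0 and the next digit up increments.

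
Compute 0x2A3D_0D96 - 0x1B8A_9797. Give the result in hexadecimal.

0xEB275FF

Subtract column by column in base 16:
  6-7 → F (borrow)
  9-9-1 → F (borrow)
  D-7-1 → 5
  0-9 → 7 (borrow)
  D-A-1 → 2
  3-8 → B (borrow)
  A-B-1 → E (borrow)
  2-1-1 → 0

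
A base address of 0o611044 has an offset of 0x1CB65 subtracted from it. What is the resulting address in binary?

0o611044 = 0b110001001000100100 in binary.
0x1CB65 = 0b11100101101100101 in binary.
Subtract column by column in base 2:
  0-1 → 1 (borrow)
  0-0-1 → 1 (borrow)
  1-1-1 → 1 (borrow)
  0-0-1 → 1 (borrow)
  0-0-1 → 1 (borrow)
  1-1-1 → 1 (borrow)
  0-1-1 → 0 (borrow)
  0-0-1 → 1 (borrow)
  0-1-1 → 0 (borrow)
  1-1-1 → 1 (borrow)
  0-0-1 → 1 (borrow)
  0-1-1 → 0 (borrow)
  1-0-1 → 0
  0-0 → 0
  0-1 → 1 (borrow)
  0-1-1 → 0 (borrow)
  1-1-1 → 1 (borrow)
  1-0-1 → 0

0b10100011010111111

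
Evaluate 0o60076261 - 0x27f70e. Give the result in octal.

0x27f70e = 0o11773416 in octal.
Subtract column by column in base 8:
  1-6 → 3 (borrow)
  6-1-1 → 4
  2-4 → 6 (borrow)
  6-3-1 → 2
  7-7 → 0
  0-7 → 1 (borrow)
  0-1-1 → 6 (borrow)
  6-1-1 → 4

0o46102643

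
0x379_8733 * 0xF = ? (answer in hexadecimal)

0x341EEBFD

Multiply each base-16 digit by 15, carrying:
  3×15 = 45 → write D carry 2
  3×15+2 = 47 → write F carry 2
  7×15+2 = 107 → write B carry 6
  8×15+6 = 126 → write E carry 7
  9×15+7 = 142 → write E carry 8
  7×15+8 = 113 → write 1 carry 7
  3×15+7 = 52 → write 4 carry 3
  remaining carry: 3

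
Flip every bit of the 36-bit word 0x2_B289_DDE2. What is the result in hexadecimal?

0xD4D76221D

Each hex digit d becomes F−d:
  2→D, B→4, 2→D, 8→7, 9→6, D→2, D→2, E→1, 2→D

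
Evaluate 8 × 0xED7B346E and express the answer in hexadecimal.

0x76BD9A370

Multiply each base-16 digit by 8, carrying:
  E×8 = 112 → write 0 carry 7
  6×8+7 = 55 → write 7 carry 3
  4×8+3 = 35 → write 3 carry 2
  3×8+2 = 26 → write A carry 1
  B×8+1 = 89 → write 9 carry 5
  7×8+5 = 61 → write D carry 3
  D×8+3 = 107 → write B carry 6
  E×8+6 = 118 → write 6 carry 7
  remaining carry: 7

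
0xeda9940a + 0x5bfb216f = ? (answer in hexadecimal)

0x149a4b579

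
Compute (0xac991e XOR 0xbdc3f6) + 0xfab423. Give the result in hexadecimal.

First 0xac991e XOR 0xbdc3f6 = 0x115ae8.
Add column by column in base 16, right to left:
  8+3 = b
  e+2 = 0 carry 1
  a+4+1 = f
  5+b = 0 carry 1
  1+a+1 = c
  1+f = 0 carry 1
  final carry 1

0x10c0f0b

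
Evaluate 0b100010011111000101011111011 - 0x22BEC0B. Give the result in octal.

0b100010011111000101011111011 = 0o423705373 in octal.
0x22BEC0B = 0o212766013 in octal.
Subtract column by column in base 8:
  3-3 → 0
  7-1 → 6
  3-0 → 3
  5-6 → 7 (borrow)
  0-6-1 → 1 (borrow)
  7-7-1 → 7 (borrow)
  3-2-1 → 0
  2-1 → 1
  4-2 → 2

0o210717360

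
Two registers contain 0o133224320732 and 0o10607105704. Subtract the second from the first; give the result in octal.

0o122415213026

Subtract column by column in base 8:
  2-4 → 6 (borrow)
  3-0-1 → 2
  7-7 → 0
  0-5 → 3 (borrow)
  2-0-1 → 1
  3-1 → 2
  4-7 → 5 (borrow)
  2-0-1 → 1
  2-6 → 4 (borrow)
  3-0-1 → 2
  3-1 → 2
  1-0 → 1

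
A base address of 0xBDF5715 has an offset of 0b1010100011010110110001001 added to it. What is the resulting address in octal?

0o1514202236

0xBDF5715 = 0o1367653425 in octal.
0b1010100011010110110001001 = 0o124326611 in octal.
Add column by column in base 8, right to left:
  5+1 = 6
  2+1 = 3
  4+6 = 2 carry 1
  3+6+1 = 2 carry 1
  5+2+1 = 0 carry 1
  6+3+1 = 2 carry 1
  7+4+1 = 4 carry 1
  6+2+1 = 1 carry 1
  3+1+1 = 5
  1+0 = 1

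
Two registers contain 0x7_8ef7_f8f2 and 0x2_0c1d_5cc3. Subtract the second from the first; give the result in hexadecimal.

0x582da9c2f

Subtract column by column in base 16:
  2-3 → f (borrow)
  f-c-1 → 2
  8-c → c (borrow)
  f-5-1 → 9
  7-d → a (borrow)
  f-1-1 → d
  e-c → 2
  8-0 → 8
  7-2 → 5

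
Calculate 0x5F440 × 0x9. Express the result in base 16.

Multiply each base-16 digit by 9, carrying:
  0×9 = 0 → write 0
  4×9 = 36 → write 4 carry 2
  4×9+2 = 38 → write 6 carry 2
  F×9+2 = 137 → write 9 carry 8
  5×9+8 = 53 → write 5 carry 3
  remaining carry: 3

0x359640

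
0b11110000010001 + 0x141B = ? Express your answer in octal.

0o50054

0b11110000010001 = 0o36021 in octal.
0x141B = 0o12033 in octal.
Add column by column in base 8, right to left:
  1+3 = 4
  2+3 = 5
  0+0 = 0
  6+2 = 0 carry 1
  3+1+1 = 5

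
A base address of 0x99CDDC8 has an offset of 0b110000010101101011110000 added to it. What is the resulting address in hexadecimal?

0xA5E38B8

0b110000010101101011110000 = 0xC15AF0 in hexadecimal.
Add column by column in base 16, right to left:
  8+0 = 8
  C+F = B carry 1
  D+A+1 = 8 carry 1
  D+5+1 = 3 carry 1
  C+1+1 = E
  9+C = 5 carry 1
  9+0+1 = A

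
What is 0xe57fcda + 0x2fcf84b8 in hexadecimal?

Add column by column in base 16, right to left:
  a+8 = 2 carry 1
  d+b+1 = 9 carry 1
  c+4+1 = 1 carry 1
  f+8+1 = 8 carry 1
  7+f+1 = 7 carry 1
  5+c+1 = 2 carry 1
  e+f+1 = e carry 1
  0+2+1 = 3

0x3e278192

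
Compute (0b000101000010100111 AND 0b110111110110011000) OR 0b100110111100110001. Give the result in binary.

0b000101000010100111 AND 0b110111110110011000 = 0b000101000010000000.
Then OR with 0b100110111100110001.

0b100111111110110001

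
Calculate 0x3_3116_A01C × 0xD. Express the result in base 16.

Multiply each base-16 digit by 13, carrying:
  C×13 = 156 → write C carry 9
  1×13+9 = 22 → write 6 carry 1
  0×13+1 = 1 → write 1
  A×13 = 130 → write 2 carry 8
  6×13+8 = 86 → write 6 carry 5
  1×13+5 = 18 → write 2 carry 1
  1×13+1 = 14 → write E
  3×13 = 39 → write 7 carry 2
  3×13+2 = 41 → write 9 carry 2
  remaining carry: 2

0x297E26216C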